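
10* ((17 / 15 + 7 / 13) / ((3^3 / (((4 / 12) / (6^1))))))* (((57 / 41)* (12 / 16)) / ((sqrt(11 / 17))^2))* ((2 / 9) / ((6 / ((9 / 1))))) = 52649 / 2849418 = 0.02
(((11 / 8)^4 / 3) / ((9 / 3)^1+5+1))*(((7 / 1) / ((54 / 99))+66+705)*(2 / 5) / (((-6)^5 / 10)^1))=-68856623 / 1289945088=-0.05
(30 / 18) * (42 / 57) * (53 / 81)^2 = 196630 / 373977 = 0.53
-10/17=-0.59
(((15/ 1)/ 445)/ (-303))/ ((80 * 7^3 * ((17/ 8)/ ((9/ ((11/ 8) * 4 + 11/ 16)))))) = -8/ 2882817245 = -0.00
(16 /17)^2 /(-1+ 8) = 256 /2023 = 0.13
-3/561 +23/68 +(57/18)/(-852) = 314669/955944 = 0.33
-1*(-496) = 496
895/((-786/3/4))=-1790/131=-13.66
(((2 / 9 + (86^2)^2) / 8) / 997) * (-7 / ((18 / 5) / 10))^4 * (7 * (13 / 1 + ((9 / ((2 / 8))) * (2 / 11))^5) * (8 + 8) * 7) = 87648954438801010322210937500 / 9481370797503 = 9244333579052104.08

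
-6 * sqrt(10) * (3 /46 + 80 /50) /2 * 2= -31.60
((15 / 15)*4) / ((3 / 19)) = 76 / 3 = 25.33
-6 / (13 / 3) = -1.38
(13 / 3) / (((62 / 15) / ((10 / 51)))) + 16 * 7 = 177397 / 1581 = 112.21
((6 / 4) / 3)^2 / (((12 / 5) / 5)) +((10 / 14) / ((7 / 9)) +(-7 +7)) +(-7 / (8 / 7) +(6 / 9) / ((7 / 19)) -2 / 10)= -12059 / 3920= -3.08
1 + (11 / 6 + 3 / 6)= 10 / 3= 3.33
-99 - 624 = -723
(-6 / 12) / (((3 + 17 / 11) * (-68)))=11 / 6800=0.00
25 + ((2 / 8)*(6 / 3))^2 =101 / 4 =25.25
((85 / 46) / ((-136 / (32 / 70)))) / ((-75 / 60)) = 4 / 805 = 0.00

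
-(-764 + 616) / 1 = 148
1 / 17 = 0.06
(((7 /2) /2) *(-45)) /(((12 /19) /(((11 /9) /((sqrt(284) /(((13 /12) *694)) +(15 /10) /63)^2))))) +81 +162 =-167980071709775133177 /4283621264180 +4974857931113202132 *sqrt(71) /1070905316045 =-71079.95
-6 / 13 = -0.46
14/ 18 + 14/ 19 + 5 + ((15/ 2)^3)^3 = 6573815023493/ 87552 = 75084692.79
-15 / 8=-1.88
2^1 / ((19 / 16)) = 32 / 19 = 1.68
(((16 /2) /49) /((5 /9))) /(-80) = -9 /2450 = -0.00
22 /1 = 22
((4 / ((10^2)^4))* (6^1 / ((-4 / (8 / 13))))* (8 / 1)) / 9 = -1 / 30468750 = -0.00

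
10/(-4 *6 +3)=-10/21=-0.48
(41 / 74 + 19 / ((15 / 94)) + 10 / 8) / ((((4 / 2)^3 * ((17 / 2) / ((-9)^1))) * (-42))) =268333 / 704480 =0.38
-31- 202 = -233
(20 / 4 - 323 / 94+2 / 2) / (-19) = -241 / 1786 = -0.13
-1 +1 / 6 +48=283 / 6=47.17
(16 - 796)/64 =-195/16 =-12.19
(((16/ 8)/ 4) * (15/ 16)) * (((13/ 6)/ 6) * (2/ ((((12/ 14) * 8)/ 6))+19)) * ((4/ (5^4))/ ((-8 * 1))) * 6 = -1079/ 64000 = -0.02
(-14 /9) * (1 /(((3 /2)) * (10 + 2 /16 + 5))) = -0.07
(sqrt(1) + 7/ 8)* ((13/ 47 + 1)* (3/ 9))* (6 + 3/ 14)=6525/ 1316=4.96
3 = 3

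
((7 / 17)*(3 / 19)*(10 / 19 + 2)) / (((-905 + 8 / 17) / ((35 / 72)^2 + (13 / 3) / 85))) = -886123 / 16986356820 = -0.00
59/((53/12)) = 708/53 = 13.36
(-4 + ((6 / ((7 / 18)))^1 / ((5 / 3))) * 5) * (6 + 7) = 3848 / 7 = 549.71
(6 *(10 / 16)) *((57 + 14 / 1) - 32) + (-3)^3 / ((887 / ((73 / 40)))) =5186979 / 35480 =146.19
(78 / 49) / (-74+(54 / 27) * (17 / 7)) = -39 / 1694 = -0.02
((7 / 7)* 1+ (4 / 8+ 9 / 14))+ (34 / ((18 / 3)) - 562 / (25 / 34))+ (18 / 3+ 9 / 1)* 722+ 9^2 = 5331107 / 525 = 10154.49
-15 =-15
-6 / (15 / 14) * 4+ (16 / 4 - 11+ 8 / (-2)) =-167 / 5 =-33.40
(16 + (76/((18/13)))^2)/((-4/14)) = -858662/81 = -10600.77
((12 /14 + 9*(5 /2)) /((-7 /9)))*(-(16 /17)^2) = 26.60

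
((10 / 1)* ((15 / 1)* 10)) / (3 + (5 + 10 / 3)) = 2250 / 17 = 132.35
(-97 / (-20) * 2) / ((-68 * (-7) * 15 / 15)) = 97 / 4760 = 0.02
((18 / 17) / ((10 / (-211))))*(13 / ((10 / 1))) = -29.04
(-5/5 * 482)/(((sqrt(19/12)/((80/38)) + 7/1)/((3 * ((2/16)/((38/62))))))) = -753076800/17744879 + 448260 * sqrt(57)/933941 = -38.82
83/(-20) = -83/20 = -4.15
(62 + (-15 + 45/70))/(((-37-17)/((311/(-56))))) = 207437/42336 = 4.90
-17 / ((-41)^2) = -17 / 1681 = -0.01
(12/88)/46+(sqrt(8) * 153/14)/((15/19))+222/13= 224703/13156+969 * sqrt(2)/35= 56.23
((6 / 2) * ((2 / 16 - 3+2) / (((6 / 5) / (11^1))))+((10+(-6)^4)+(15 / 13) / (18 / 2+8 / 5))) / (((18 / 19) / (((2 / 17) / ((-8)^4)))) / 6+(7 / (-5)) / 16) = 1342661505 / 5757082123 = 0.23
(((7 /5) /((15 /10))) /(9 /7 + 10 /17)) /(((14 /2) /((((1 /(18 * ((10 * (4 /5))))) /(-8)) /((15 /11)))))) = -1309 /28900800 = -0.00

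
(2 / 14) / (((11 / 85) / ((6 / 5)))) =102 / 77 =1.32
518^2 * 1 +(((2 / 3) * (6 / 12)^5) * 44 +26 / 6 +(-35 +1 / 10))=5365887 / 20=268294.35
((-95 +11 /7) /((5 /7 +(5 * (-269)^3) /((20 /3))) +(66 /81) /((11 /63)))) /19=7848 /23299726885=0.00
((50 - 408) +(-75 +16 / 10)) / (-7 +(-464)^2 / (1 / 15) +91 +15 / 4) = -2876 / 21530185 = -0.00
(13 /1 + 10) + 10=33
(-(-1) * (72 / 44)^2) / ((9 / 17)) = 612 / 121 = 5.06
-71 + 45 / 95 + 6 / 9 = -3982 / 57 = -69.86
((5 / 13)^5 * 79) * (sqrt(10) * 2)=4.21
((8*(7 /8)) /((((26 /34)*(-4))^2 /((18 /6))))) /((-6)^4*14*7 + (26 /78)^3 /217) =0.00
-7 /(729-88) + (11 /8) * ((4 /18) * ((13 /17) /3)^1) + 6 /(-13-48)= -2253785 /71789436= -0.03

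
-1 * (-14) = 14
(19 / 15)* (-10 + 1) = -57 / 5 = -11.40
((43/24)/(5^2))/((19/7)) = 301/11400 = 0.03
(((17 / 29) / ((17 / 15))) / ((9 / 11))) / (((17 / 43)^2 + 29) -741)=-101695 / 114509313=-0.00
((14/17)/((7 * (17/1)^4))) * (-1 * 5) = -10/1419857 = -0.00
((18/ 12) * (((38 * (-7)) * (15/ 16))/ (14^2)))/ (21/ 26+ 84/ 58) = -35815/ 42336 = -0.85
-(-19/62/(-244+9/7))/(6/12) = -133/52669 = -0.00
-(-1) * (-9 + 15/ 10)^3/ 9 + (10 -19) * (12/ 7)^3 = -253041/ 2744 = -92.22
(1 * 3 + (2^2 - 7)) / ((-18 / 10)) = 0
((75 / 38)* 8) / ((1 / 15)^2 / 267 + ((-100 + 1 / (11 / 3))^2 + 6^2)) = 545180625 / 344643291856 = 0.00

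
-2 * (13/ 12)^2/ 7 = -169/ 504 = -0.34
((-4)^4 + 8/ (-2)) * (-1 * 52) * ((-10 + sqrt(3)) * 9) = 1179360 - 117936 * sqrt(3) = 975088.86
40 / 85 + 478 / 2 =4071 / 17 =239.47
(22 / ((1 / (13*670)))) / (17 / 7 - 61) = -134134 / 41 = -3271.56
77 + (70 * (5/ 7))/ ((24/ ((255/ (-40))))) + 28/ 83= 170133/ 2656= 64.06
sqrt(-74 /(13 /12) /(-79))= 2 * sqrt(227994) /1027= 0.93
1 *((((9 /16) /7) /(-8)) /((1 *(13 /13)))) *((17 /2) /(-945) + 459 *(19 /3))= -5494213 /188160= -29.20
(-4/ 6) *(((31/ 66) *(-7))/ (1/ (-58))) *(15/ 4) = -31465/ 66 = -476.74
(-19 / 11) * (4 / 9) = -76 / 99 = -0.77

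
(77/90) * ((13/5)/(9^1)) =1001/4050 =0.25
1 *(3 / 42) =0.07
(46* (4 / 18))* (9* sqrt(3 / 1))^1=92* sqrt(3)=159.35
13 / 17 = 0.76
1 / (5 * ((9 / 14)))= 0.31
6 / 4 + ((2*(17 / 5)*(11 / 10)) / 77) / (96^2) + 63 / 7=16934417 / 1612800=10.50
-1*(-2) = 2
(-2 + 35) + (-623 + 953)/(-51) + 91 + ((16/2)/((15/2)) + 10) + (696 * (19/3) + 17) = 1161167/255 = 4553.60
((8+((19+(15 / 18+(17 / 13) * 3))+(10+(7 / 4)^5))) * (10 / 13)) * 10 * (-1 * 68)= -30427.12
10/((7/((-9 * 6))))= -540/7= -77.14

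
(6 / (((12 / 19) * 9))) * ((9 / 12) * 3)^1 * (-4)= -9.50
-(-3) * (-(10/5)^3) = -24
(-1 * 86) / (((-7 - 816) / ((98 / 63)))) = 1204 / 7407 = 0.16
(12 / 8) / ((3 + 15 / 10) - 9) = -1 / 3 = -0.33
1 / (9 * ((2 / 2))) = 1 / 9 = 0.11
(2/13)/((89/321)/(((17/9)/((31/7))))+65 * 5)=12733/26952263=0.00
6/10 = 0.60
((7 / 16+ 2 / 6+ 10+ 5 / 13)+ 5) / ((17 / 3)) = 593 / 208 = 2.85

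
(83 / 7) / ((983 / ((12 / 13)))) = 996 / 89453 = 0.01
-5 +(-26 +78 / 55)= -1627 / 55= -29.58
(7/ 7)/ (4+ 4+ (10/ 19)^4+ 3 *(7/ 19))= 130321/ 1196607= 0.11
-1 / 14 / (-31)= 1 / 434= 0.00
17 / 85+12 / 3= 21 / 5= 4.20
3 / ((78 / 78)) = 3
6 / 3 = 2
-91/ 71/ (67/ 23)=-2093/ 4757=-0.44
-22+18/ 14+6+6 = -61/ 7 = -8.71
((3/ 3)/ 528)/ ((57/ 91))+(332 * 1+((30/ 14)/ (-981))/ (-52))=99110293537/ 298522224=332.00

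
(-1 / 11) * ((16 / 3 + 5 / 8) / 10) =-13 / 240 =-0.05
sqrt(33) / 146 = 0.04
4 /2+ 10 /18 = 23 /9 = 2.56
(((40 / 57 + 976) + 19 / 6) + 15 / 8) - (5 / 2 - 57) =157509 / 152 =1036.24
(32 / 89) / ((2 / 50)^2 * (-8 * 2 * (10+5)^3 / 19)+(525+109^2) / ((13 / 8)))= 0.00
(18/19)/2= 9/19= 0.47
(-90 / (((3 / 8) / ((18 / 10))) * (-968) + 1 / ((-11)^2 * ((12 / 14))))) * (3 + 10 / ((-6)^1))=9680 / 16267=0.60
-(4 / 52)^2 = -1 / 169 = -0.01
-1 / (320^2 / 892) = -223 / 25600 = -0.01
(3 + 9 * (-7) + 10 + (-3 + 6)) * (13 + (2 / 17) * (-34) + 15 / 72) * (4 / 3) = -10387 / 18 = -577.06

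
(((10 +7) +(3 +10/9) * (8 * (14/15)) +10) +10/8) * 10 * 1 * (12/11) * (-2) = -127324/99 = -1286.10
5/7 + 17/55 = 394/385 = 1.02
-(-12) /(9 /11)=44 /3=14.67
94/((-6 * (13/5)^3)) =-5875/6591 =-0.89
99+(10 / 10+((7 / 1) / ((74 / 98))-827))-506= -45278 / 37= -1223.73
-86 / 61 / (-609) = 86 / 37149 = 0.00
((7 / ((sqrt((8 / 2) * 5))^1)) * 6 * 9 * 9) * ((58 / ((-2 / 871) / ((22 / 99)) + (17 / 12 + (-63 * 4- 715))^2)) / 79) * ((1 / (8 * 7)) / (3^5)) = 909324 * sqrt(5) / 46190988859685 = 0.00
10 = 10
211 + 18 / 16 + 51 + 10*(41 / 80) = 1073 / 4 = 268.25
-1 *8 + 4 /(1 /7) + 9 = 29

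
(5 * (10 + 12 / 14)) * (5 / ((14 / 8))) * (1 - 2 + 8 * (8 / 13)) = 387600 / 637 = 608.48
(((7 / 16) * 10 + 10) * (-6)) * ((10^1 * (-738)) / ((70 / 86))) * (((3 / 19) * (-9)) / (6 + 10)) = -147801105 / 2128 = -69455.41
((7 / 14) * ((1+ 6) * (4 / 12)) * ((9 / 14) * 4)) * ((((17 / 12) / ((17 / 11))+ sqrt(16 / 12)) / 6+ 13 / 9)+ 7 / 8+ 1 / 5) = sqrt(3) / 3+ 481 / 60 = 8.59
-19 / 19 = -1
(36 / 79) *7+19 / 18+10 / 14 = 49369 / 9954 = 4.96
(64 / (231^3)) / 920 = 8 / 1417534965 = 0.00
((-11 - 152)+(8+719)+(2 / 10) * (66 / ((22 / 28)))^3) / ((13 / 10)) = 1191048 / 13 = 91619.08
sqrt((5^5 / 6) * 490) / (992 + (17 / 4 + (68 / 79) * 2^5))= 39500 * sqrt(3) / 138651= 0.49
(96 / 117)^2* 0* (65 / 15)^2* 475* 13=0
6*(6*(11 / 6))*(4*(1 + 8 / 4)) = 792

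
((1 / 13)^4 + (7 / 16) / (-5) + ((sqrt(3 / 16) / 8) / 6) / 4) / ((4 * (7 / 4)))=-0.01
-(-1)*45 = 45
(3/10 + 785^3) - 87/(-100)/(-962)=46535463353773/96200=483736625.30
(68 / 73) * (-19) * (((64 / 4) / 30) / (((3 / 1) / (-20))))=41344 / 657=62.93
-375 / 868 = -0.43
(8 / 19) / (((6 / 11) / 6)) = 88 / 19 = 4.63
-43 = -43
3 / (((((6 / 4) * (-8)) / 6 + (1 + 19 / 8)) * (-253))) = -24 / 2783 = -0.01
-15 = -15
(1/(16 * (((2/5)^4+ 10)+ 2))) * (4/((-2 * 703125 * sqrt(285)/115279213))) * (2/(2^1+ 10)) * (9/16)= -6067327 * sqrt(285)/10823040000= -0.01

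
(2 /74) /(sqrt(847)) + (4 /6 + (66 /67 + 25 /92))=sqrt(7) /2849 + 35569 /18492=1.92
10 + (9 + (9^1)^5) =59068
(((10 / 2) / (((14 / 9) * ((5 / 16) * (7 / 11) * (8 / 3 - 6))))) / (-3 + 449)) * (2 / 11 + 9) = -5454 / 54635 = -0.10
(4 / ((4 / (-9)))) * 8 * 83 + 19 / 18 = -107549 / 18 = -5974.94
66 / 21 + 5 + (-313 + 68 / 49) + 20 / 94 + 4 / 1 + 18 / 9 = -684582 / 2303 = -297.26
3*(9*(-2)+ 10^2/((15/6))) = 66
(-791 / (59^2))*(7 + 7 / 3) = -22148 / 10443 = -2.12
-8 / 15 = -0.53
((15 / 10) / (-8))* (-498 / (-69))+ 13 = 2143 / 184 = 11.65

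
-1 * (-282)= 282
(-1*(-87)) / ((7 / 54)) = 4698 / 7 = 671.14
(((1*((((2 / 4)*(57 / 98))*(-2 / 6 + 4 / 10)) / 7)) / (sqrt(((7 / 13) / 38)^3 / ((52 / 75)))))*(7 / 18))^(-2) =250151186250 / 70719863539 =3.54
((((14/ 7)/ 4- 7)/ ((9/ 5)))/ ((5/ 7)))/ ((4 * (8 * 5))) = -91/ 2880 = -0.03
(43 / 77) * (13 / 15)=559 / 1155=0.48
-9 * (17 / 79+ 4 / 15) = -1713 / 395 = -4.34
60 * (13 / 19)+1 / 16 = 12499 / 304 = 41.12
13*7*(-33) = -3003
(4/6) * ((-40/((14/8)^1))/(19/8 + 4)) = -2560/1071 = -2.39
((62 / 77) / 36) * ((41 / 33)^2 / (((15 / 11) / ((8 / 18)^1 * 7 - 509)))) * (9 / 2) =-237261383 / 4116420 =-57.64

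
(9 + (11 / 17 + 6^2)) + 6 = 878 / 17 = 51.65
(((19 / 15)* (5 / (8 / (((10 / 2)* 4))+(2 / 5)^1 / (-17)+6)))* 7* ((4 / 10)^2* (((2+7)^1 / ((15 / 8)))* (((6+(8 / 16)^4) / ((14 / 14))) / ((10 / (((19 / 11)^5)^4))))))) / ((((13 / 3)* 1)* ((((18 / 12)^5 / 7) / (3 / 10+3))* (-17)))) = -27157101864244822772538914076056 / 3635946151589775036091381875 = -7469.06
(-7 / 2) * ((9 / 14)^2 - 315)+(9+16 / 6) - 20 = 183577 / 168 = 1092.72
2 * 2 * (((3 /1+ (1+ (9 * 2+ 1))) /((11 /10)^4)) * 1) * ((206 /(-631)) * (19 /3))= -3600880000 /27715413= -129.92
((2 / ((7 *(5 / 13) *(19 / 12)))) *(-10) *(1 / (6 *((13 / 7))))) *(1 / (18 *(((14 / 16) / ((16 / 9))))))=-512 / 10773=-0.05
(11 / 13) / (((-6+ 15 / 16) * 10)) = -88 / 5265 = -0.02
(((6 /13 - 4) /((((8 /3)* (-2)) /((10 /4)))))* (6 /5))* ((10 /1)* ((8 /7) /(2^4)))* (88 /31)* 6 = 68310 /2821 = 24.21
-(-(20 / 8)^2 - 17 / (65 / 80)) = 1413 / 52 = 27.17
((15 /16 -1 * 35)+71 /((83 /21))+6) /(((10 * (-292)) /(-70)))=-93877 /387776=-0.24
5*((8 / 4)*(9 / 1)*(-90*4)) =-32400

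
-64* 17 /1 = -1088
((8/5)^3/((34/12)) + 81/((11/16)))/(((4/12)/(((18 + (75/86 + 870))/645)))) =106553591928/216101875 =493.07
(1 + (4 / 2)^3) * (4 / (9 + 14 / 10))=45 / 13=3.46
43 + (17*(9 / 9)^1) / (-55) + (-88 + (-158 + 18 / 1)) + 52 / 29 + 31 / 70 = -4088023 / 22330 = -183.07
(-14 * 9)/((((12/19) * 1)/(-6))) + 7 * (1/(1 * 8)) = 9583/8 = 1197.88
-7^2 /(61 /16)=-784 /61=-12.85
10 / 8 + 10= 45 / 4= 11.25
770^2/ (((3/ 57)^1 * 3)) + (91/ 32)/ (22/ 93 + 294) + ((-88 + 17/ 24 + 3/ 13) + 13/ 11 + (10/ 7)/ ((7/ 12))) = 69117350309932835/ 18406996608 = 3754949.91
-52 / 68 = -0.76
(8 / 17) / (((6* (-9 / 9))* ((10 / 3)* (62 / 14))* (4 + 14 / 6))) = -42 / 50065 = -0.00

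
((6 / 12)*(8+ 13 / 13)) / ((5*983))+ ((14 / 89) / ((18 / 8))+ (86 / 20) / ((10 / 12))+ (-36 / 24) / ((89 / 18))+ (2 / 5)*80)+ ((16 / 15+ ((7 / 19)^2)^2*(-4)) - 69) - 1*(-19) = -61975772569651 / 5130626997150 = -12.08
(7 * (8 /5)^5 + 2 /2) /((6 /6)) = 232501 /3125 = 74.40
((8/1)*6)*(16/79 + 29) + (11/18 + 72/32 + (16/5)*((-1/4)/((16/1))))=9986227/7110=1404.53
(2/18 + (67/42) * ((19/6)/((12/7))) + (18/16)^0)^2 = 16.47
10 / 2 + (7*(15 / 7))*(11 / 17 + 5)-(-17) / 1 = 1814 / 17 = 106.71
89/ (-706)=-0.13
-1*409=-409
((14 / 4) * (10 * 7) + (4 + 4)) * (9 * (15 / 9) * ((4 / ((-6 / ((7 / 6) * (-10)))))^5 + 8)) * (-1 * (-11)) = 23393513834680 / 19683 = 1188513632.81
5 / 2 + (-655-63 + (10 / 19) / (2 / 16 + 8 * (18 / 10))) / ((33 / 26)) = -410309869 / 728574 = -563.17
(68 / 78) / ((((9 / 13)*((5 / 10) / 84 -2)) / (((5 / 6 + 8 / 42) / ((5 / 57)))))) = -111112 / 15075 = -7.37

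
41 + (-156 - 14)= -129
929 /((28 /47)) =43663 /28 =1559.39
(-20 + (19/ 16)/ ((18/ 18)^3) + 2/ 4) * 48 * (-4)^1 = 3516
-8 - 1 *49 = -57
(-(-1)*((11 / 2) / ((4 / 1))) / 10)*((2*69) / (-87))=-253 / 1160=-0.22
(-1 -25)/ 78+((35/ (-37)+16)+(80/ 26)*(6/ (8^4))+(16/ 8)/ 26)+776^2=222454099841/ 369408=602190.80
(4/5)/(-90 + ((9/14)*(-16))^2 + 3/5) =196/4017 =0.05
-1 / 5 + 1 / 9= -4 / 45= -0.09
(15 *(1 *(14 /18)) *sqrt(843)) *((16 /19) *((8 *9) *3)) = 40320 *sqrt(843) /19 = 61614.19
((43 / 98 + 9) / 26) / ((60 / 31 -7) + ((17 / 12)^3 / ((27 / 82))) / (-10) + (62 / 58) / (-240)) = -48497454000 / 792521128763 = -0.06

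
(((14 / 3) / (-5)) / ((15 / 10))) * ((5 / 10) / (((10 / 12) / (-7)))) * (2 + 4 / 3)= 392 / 45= 8.71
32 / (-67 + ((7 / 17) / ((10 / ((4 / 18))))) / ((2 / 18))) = -0.48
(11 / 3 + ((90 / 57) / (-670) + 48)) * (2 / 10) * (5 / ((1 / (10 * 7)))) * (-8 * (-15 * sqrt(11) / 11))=552456800 * sqrt(11) / 14003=130849.95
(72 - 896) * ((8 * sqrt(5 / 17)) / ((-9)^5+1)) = 824 * sqrt(85) / 125477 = 0.06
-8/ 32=-0.25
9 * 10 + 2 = 92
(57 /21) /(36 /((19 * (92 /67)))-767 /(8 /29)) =-66424 /68007569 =-0.00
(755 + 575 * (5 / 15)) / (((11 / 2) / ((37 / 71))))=2960 / 33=89.70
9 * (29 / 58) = 9 / 2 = 4.50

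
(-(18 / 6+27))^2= 900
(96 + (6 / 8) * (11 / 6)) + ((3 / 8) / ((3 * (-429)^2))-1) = 35473903 / 368082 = 96.38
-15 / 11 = -1.36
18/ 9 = 2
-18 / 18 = -1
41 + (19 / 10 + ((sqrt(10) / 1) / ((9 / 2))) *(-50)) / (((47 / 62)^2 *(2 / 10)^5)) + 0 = -180698.01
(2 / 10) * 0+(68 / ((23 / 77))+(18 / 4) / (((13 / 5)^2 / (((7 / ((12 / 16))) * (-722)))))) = -16551416 / 3887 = -4258.15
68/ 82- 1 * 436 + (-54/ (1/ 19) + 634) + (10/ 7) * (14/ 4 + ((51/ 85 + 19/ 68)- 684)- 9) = -17670903/ 9758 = -1810.91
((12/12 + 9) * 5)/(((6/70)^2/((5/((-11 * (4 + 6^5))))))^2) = 37515625/11864776968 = 0.00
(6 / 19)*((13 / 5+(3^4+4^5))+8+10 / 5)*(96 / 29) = 3218688 / 2755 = 1168.31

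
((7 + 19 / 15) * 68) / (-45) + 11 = -1007 / 675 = -1.49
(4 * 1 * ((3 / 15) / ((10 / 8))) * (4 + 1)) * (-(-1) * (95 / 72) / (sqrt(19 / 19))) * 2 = 8.44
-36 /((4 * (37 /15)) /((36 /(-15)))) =8.76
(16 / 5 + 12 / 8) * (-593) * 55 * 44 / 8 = -3372391 / 4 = -843097.75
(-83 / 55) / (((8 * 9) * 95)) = -83 / 376200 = -0.00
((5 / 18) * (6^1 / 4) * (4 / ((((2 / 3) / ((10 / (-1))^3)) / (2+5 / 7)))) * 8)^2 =144400000000 / 49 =2946938775.51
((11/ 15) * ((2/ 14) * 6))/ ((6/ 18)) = 66/ 35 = 1.89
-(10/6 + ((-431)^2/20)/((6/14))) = -1300427/60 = -21673.78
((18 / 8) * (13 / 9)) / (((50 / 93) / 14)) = 8463 / 100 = 84.63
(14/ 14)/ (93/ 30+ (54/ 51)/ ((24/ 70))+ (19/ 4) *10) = 170/ 9127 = 0.02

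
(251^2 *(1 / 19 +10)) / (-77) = -12033191 / 1463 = -8225.01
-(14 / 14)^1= -1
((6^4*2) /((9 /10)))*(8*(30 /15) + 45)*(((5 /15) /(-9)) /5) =-3904 /3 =-1301.33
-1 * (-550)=550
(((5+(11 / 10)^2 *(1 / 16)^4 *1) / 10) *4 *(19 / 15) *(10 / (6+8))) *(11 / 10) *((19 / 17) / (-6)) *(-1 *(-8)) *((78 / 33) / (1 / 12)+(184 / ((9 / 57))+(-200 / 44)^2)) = -434541143707081 / 120637440000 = -3602.04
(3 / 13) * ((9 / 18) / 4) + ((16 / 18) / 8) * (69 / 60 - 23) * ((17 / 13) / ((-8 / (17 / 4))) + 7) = -88007 / 5760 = -15.28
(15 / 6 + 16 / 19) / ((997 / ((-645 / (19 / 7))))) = -573405 / 719834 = -0.80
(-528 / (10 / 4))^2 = 1115136 / 25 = 44605.44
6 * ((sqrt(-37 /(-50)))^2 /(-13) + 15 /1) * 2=58278 /325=179.32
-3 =-3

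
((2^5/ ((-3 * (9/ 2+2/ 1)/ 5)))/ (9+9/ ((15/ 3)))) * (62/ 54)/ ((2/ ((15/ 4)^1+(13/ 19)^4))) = -6414082900/ 3705156351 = -1.73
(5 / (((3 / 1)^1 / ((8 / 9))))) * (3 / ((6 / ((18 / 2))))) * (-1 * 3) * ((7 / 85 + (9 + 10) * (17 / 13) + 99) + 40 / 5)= -583124 / 221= -2638.57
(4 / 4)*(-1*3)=-3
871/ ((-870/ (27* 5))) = -135.16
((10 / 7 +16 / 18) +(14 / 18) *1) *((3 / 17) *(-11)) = -715 / 119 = -6.01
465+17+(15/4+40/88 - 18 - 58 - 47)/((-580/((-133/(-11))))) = 484.48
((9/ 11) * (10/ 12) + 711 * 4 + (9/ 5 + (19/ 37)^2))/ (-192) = -14.83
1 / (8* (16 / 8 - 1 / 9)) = 9 / 136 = 0.07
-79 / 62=-1.27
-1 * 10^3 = -1000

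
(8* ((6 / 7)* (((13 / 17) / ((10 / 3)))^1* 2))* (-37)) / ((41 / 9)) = -623376 / 24395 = -25.55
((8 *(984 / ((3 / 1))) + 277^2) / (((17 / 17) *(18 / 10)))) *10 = 440850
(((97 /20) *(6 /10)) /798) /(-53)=-97 /1409800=-0.00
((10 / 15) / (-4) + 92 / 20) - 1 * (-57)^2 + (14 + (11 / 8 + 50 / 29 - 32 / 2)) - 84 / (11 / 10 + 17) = -2045918527 / 629880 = -3248.11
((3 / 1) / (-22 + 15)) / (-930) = 1 / 2170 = 0.00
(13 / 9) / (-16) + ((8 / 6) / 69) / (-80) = -1499 / 16560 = -0.09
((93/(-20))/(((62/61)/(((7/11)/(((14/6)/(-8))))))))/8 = 549/440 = 1.25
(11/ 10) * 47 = 517/ 10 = 51.70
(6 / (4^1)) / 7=3 / 14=0.21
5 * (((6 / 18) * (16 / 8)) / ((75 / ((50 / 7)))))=20 / 63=0.32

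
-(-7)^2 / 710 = -49 / 710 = -0.07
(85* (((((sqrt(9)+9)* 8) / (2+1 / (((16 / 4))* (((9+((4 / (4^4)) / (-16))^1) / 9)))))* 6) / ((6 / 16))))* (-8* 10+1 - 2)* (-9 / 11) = 3845539.09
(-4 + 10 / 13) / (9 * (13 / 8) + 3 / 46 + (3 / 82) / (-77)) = -8132432 / 36976745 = -0.22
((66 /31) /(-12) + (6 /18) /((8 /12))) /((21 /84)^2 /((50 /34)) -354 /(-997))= 3988000 /4915019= 0.81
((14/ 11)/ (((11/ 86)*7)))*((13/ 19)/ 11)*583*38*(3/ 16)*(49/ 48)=1451723/ 3872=374.93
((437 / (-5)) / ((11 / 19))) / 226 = -8303 / 12430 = -0.67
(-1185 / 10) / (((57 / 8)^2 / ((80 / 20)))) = -10112 / 1083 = -9.34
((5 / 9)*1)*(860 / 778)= 2150 / 3501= 0.61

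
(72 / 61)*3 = 216 / 61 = 3.54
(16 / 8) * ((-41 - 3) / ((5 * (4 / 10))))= -44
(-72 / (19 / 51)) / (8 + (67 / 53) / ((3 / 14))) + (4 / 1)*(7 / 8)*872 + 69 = 3837263 / 1235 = 3107.10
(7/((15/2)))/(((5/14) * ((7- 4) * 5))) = 196/1125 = 0.17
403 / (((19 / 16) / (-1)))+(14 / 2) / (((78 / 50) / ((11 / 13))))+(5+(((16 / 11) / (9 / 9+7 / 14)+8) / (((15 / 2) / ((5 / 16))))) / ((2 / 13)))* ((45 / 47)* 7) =-2846513069 / 9960522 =-285.78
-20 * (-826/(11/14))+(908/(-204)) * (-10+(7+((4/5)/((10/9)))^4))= 1536731765601/73046875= 21037.61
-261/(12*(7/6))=-18.64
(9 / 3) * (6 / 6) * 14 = 42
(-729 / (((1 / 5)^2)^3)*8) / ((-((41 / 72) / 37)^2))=646704648000000 / 1681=384714246281.98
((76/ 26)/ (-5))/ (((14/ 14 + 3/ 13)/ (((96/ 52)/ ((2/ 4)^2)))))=-228/ 65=-3.51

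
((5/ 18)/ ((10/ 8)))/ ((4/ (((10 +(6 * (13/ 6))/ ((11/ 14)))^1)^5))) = 1061412655616/ 1449459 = 732281.94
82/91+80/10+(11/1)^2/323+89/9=5069746/264537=19.16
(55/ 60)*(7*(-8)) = -154/ 3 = -51.33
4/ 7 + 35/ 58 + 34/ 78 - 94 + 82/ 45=-90.57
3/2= 1.50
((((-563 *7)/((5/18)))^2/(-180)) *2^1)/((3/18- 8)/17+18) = -28515799116/223625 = -127516.15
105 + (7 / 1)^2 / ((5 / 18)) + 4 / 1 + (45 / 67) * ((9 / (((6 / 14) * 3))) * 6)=105059 / 335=313.61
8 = 8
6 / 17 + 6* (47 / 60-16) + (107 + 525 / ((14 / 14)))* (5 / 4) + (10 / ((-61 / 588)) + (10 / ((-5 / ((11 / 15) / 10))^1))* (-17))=94131523 / 155550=605.15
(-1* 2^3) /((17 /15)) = -120 /17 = -7.06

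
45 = 45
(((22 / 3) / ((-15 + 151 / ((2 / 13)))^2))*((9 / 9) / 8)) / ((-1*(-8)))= 11 / 89675736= 0.00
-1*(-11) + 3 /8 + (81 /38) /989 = 11.38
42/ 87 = 0.48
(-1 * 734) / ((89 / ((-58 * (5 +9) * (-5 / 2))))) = -16741.80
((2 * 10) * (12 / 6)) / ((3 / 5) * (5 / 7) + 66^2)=56 / 6099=0.01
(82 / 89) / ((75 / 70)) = 1148 / 1335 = 0.86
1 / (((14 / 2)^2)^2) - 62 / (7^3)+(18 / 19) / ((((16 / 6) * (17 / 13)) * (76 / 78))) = 11608721 / 117879496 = 0.10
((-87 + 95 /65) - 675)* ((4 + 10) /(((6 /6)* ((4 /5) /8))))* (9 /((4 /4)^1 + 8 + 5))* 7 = -6228810 /13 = -479139.23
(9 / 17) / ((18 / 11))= 11 / 34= 0.32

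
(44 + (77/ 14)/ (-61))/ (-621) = -0.07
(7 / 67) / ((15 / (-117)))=-273 / 335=-0.81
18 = 18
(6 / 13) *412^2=1018464 / 13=78343.38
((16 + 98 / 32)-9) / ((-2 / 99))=-15939 / 32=-498.09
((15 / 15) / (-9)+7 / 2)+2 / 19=1195 / 342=3.49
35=35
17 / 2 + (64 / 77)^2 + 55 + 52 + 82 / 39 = 54706205 / 462462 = 118.29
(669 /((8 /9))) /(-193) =-6021 /1544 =-3.90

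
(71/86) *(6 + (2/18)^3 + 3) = 232951/31347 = 7.43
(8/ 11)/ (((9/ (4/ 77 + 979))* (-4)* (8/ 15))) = -125645/ 3388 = -37.09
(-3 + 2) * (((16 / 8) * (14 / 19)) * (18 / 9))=-56 / 19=-2.95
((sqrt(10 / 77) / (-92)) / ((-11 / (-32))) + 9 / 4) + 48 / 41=561 / 164-8*sqrt(770) / 19481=3.41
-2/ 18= -1/ 9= -0.11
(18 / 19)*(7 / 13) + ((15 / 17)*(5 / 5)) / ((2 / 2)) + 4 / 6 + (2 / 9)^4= 56795777 / 27549639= 2.06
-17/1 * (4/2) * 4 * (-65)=8840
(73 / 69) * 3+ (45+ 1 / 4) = 4455 / 92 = 48.42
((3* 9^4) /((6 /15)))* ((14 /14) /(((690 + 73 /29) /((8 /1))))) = 568.45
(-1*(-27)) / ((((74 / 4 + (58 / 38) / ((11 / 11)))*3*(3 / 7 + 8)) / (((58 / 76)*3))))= 5481 / 44899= 0.12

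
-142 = -142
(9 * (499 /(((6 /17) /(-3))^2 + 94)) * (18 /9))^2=1684541814201 /184552225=9127.72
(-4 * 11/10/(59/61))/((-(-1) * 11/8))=-976/295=-3.31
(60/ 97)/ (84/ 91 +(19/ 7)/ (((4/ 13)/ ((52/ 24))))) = 131040/ 4244623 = 0.03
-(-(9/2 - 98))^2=-34969/4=-8742.25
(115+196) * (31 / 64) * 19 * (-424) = -9708487 / 8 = -1213560.88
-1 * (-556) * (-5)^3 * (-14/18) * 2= 973000/9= 108111.11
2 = 2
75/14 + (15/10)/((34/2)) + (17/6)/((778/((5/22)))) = 66557123/12220824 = 5.45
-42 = -42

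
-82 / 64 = -41 / 32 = -1.28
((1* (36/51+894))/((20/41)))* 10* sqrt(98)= 2182635* sqrt(2)/17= 181571.30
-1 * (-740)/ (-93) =-740/ 93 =-7.96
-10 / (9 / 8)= -80 / 9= -8.89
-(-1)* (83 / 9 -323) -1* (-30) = -2554 / 9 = -283.78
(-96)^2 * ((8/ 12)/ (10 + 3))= 472.62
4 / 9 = 0.44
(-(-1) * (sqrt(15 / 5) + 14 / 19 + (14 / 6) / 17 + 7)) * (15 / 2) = 72.05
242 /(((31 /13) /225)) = 707850 /31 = 22833.87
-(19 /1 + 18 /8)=-85 /4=-21.25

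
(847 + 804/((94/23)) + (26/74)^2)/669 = 1.56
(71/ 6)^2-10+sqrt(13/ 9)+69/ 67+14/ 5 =135.06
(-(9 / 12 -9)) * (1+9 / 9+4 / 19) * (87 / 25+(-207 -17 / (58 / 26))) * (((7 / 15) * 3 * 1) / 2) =-742576527 / 275500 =-2695.38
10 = 10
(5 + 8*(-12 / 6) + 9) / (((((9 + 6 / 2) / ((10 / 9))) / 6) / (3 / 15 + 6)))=-6.89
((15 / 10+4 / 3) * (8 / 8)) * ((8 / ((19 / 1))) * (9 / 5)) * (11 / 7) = 2244 / 665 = 3.37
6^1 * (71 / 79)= 426 / 79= 5.39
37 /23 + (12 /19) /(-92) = 700 /437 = 1.60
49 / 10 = 4.90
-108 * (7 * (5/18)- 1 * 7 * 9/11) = 4494/11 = 408.55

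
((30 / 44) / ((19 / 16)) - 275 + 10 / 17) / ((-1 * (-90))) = -21621 / 7106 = -3.04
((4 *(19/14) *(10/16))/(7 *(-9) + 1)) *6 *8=-2.63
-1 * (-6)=6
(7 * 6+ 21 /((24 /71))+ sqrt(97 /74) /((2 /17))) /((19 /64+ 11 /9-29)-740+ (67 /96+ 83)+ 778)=1.21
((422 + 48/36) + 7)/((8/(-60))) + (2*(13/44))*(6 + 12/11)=-780041/242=-3223.31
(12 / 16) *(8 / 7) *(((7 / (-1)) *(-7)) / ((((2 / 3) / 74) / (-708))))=-3300696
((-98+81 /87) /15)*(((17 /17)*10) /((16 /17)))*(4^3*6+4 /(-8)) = -36704785 /1392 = -26368.38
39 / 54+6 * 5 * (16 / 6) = 1453 / 18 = 80.72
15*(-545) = -8175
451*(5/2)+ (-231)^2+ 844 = 110665/2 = 55332.50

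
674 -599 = 75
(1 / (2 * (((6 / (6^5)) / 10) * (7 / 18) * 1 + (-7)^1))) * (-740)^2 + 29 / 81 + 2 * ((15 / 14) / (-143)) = -739823628889894 / 18914494599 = -39114.11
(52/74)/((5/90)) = 468/37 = 12.65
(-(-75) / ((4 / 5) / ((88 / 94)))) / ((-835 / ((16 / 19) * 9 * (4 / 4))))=-118800 / 149131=-0.80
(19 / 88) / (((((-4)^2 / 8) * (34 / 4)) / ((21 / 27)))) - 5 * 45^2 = -136322867 / 13464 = -10124.99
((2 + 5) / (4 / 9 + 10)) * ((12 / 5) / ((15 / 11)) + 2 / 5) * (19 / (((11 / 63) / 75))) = 6108291 / 517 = 11814.88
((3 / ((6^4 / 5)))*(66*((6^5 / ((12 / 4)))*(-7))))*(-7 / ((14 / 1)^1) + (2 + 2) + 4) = -103950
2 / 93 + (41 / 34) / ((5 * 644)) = 222773 / 10181640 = 0.02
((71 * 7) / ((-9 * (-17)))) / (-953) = -497 / 145809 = -0.00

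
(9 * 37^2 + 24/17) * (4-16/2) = -837924/17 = -49289.65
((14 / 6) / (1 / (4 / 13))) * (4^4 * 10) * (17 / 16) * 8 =609280 / 39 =15622.56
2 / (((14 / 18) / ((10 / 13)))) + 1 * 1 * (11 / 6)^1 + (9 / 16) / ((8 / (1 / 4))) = 535193 / 139776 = 3.83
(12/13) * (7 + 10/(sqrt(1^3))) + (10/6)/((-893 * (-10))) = 1093045/69654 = 15.69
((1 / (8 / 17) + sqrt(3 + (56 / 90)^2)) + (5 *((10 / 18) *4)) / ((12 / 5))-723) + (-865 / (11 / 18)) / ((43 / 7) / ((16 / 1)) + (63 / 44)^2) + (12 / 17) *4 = -78425057345 / 60562296 + 19 *sqrt(19) / 45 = -1293.11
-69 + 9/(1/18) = 93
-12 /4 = -3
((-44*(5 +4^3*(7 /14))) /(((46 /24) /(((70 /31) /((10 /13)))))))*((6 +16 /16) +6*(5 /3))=-42387.37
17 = 17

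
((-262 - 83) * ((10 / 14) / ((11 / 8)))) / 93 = -4600 / 2387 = -1.93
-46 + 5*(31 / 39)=-1639 / 39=-42.03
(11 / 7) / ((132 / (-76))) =-19 / 21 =-0.90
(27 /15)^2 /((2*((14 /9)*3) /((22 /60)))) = 891 /7000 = 0.13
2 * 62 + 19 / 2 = 267 / 2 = 133.50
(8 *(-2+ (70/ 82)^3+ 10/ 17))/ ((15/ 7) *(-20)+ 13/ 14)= 103625648/ 687762659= 0.15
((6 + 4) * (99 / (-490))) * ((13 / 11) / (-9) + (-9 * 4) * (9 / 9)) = 73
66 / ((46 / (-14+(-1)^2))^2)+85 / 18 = 47579 / 4761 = 9.99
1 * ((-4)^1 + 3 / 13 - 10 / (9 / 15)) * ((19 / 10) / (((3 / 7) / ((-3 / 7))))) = 15143 / 390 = 38.83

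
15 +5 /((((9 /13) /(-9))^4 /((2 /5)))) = 57137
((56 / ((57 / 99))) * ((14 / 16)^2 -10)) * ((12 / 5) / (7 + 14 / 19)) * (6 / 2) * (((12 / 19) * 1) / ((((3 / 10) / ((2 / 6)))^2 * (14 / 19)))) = -43340 / 49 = -884.49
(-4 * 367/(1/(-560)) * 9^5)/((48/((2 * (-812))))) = -1642371564960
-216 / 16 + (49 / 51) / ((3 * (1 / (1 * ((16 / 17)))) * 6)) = -209897 / 15606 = -13.45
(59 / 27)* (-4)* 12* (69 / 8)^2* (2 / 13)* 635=-762268.65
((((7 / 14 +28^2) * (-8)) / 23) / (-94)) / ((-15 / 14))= -14644 / 5405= -2.71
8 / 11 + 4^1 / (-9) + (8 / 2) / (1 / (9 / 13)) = 3928 / 1287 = 3.05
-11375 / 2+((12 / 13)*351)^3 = 68013073 / 2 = 34006536.50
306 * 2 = 612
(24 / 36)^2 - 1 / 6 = 5 / 18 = 0.28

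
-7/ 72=-0.10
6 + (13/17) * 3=141/17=8.29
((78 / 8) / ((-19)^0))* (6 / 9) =13 / 2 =6.50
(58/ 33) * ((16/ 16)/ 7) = 58/ 231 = 0.25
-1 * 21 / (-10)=21 / 10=2.10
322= 322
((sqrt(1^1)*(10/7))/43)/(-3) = -10/903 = -0.01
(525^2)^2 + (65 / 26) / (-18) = 2734889062495 / 36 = 75969140624.86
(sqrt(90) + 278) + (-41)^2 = 1968.49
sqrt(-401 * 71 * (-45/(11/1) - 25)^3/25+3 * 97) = sqrt(410496860851)/121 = 5295.04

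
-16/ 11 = -1.45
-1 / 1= -1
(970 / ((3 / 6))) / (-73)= -1940 / 73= -26.58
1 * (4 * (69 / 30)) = 46 / 5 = 9.20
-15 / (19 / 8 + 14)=-120 / 131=-0.92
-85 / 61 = -1.39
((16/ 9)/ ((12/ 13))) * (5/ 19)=260/ 513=0.51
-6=-6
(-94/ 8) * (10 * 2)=-235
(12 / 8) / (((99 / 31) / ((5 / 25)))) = 31 / 330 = 0.09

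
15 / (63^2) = 5 / 1323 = 0.00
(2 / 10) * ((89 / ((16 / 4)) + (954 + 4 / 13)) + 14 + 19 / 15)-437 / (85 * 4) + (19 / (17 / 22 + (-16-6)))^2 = 715304269166 / 3614825175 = 197.88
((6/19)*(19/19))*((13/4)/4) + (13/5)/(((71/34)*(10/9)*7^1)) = 786903/1888600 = 0.42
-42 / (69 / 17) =-238 / 23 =-10.35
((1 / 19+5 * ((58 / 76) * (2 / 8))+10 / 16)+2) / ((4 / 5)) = 345 / 76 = 4.54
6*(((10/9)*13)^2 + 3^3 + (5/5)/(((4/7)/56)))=54050/27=2001.85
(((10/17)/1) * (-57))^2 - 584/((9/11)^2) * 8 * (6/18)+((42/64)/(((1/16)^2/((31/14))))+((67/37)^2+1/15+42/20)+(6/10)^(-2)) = -158044242383/192281526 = -821.94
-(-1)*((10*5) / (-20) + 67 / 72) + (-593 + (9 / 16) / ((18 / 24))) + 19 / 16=-85339 / 144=-592.63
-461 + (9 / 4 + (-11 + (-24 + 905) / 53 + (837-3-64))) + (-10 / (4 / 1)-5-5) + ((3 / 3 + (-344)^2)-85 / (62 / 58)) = 118561.86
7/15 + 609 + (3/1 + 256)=13027/15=868.47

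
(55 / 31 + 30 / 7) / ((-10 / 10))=-1315 / 217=-6.06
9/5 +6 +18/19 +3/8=9.12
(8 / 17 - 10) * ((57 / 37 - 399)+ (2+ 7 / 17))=40254570 / 10693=3764.57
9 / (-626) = -9 / 626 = -0.01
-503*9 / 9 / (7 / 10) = -5030 / 7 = -718.57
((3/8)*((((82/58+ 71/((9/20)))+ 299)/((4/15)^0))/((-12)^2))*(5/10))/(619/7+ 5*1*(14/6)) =209279/35111808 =0.01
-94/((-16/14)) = 329/4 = 82.25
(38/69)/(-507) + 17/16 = 594103/559728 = 1.06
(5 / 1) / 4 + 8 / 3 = 47 / 12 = 3.92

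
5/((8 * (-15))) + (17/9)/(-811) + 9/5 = 1.76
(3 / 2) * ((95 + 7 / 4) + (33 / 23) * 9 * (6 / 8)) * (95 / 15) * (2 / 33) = 61.28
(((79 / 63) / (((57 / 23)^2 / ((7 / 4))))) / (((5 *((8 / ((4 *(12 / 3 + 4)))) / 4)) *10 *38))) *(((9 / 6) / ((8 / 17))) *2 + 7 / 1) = 4471637 / 111115800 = 0.04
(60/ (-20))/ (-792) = 1/ 264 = 0.00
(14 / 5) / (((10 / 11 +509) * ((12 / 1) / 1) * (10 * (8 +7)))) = 77 / 25240500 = 0.00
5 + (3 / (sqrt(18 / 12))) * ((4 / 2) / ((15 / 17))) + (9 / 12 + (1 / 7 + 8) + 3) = 34 * sqrt(6) / 15 + 473 / 28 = 22.45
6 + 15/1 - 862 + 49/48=-40319/48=-839.98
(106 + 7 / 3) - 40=205 / 3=68.33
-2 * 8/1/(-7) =16/7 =2.29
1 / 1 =1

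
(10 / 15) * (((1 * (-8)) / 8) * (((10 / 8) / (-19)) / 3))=5 / 342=0.01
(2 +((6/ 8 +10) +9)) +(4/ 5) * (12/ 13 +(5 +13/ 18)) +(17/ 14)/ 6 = 27.27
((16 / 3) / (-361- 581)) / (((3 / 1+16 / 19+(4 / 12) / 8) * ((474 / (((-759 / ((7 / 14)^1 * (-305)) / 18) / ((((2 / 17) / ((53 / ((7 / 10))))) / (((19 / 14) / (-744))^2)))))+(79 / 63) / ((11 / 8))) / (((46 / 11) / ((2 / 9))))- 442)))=-122808145248 / 3546474175702788187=-0.00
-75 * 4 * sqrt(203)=-300 * sqrt(203)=-4274.34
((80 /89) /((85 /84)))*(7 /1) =9408 /1513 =6.22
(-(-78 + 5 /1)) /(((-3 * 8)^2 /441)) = 3577 /64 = 55.89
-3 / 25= -0.12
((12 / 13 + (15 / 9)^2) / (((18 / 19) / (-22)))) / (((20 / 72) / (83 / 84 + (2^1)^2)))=-37918243 / 24570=-1543.27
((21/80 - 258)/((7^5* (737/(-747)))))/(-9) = -1711377/990940720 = -0.00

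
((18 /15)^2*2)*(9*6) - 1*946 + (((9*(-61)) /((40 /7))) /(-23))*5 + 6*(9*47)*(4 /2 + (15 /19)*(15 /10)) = 639062873 /87400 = 7311.93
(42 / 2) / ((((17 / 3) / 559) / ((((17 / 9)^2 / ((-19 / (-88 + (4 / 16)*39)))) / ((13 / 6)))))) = 1601621 / 114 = 14049.31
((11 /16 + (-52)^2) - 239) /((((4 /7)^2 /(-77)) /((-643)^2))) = -61541314330727 /256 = -240395759104.40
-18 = -18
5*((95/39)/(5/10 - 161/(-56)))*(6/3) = 7600/1053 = 7.22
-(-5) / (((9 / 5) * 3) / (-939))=-7825 / 9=-869.44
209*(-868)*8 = -1451296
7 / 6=1.17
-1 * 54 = -54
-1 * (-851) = 851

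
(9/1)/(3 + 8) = 9/11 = 0.82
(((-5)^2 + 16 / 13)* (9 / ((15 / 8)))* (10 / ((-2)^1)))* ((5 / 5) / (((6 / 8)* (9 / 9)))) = -10912 / 13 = -839.38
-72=-72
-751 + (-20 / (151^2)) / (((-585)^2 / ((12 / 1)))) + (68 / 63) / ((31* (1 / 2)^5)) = -84650444125417 / 112884444855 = -749.89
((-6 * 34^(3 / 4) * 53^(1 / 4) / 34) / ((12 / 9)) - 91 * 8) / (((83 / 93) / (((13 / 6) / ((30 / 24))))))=-586768 / 415 - 3627 * 34^(3 / 4) * 53^(1 / 4) / 14110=-1423.66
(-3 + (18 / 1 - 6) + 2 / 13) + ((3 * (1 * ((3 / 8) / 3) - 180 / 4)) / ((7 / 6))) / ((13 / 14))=-2993 / 26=-115.12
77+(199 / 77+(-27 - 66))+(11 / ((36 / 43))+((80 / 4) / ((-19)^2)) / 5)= -265799 / 1000692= -0.27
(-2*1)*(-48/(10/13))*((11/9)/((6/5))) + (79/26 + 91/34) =264191/1989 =132.83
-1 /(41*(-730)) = 0.00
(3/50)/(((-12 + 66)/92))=23/225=0.10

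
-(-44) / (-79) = -44 / 79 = -0.56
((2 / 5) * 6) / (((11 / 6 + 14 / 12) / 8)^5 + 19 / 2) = 393216 / 1557695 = 0.25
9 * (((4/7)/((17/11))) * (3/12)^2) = 99/476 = 0.21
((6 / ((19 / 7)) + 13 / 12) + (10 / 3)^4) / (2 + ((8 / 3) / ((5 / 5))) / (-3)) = 780277 / 6840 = 114.08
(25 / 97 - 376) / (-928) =36447 / 90016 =0.40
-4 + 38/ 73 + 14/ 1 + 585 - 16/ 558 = 12128383/ 20367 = 595.49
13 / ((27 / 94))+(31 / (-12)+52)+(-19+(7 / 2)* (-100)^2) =3788173 / 108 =35075.68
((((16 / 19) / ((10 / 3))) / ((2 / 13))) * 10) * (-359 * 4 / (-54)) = 74672 / 171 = 436.68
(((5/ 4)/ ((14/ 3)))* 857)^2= 165251025/ 3136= 52694.84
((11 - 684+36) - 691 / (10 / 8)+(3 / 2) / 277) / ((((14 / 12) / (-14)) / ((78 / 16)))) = 385600527 / 5540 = 69602.98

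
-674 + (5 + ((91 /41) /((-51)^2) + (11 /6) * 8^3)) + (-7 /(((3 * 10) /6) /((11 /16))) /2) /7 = 4600045189 /17062560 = 269.60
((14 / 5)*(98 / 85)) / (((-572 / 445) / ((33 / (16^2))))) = -91581 / 282880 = -0.32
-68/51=-4/3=-1.33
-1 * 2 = -2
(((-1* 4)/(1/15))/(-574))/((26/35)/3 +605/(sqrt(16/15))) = -187200/2481786315919 +114345000* sqrt(15)/2481786315919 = 0.00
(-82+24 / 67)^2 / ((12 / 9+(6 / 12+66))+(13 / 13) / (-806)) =36174368100 / 368138401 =98.26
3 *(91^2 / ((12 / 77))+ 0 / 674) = 637637 / 4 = 159409.25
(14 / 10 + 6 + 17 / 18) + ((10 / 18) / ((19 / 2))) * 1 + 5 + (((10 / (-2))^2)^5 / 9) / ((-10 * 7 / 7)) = -92761978 / 855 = -108493.54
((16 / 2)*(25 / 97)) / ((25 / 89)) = 712 / 97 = 7.34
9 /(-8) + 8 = 55 /8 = 6.88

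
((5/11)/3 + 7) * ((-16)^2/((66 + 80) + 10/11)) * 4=15104/303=49.85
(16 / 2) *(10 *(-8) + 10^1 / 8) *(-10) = 6300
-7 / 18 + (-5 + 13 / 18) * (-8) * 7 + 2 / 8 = 2873 / 12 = 239.42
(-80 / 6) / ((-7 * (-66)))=-20 / 693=-0.03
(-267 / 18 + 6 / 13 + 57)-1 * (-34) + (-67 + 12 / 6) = 907 / 78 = 11.63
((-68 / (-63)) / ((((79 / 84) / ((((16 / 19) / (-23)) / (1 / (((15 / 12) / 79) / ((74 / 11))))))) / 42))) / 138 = -209440 / 6962840301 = -0.00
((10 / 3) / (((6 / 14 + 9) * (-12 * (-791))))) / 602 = 5 / 80814888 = 0.00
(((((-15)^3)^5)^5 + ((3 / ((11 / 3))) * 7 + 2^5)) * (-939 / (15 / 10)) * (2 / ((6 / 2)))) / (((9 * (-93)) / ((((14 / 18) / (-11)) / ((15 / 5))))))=1552170707616414775118464300320755899739953540146780025521522361486859153956174850463863550440 / 8203437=189209804087776230270125100000000000000000000000000000000000000000000000000000000000000.00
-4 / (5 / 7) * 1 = -28 / 5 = -5.60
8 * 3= 24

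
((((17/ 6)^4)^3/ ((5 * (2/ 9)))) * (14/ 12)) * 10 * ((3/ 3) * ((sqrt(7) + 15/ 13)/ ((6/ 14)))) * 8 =142742448121291445/ 2358180864 + 28548489624258289 * sqrt(7)/ 544195584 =199326808.21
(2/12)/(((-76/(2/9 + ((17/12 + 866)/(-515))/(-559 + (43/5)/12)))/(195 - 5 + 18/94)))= -62519929157/665500441608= -0.09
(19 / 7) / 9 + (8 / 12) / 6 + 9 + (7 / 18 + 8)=2243 / 126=17.80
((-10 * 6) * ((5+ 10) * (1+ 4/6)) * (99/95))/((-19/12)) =987.26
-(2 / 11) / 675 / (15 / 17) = -34 / 111375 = -0.00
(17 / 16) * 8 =17 / 2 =8.50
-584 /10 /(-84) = 73 /105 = 0.70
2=2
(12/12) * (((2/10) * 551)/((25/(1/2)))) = 551/250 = 2.20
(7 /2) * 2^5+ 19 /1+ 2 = 133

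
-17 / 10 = -1.70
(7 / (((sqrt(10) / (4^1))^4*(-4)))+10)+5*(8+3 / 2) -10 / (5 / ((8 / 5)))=2491 / 50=49.82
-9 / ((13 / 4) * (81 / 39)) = -4 / 3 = -1.33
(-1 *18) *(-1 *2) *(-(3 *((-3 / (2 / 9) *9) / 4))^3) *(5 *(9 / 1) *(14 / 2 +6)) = 15935694332.70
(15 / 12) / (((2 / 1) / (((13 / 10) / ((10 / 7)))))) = 91 / 160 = 0.57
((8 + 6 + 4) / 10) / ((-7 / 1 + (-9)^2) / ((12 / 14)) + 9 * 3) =27 / 1700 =0.02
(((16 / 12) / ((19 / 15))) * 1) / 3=20 / 57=0.35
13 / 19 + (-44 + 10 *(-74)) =-14883 / 19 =-783.32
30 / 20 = 3 / 2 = 1.50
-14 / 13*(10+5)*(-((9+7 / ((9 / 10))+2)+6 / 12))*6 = 1868.46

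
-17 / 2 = -8.50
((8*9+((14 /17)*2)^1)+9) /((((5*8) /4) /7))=1967 /34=57.85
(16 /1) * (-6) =-96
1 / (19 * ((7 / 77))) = 11 / 19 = 0.58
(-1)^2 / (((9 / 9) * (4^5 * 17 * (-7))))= -1 / 121856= -0.00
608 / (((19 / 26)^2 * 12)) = 5408 / 57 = 94.88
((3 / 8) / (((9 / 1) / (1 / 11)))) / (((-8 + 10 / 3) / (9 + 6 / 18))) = -1 / 132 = -0.01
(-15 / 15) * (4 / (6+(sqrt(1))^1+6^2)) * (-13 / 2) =26 / 43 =0.60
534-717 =-183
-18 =-18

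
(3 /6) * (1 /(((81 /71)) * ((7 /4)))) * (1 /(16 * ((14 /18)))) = 71 /3528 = 0.02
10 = 10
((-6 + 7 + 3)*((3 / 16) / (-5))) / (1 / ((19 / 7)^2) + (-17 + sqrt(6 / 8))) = 0.01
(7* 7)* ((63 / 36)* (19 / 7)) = 931 / 4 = 232.75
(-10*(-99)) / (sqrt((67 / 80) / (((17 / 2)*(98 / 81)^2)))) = 21560*sqrt(11390) / 603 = 3815.87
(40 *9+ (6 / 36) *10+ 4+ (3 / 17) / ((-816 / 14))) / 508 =2536243 / 3523488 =0.72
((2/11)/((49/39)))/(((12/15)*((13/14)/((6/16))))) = 45/616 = 0.07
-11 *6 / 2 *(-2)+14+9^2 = 161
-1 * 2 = -2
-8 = -8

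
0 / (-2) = 0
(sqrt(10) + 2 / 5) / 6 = 1 / 15 + sqrt(10) / 6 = 0.59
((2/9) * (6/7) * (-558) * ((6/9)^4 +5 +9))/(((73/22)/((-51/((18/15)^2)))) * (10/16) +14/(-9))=1066648000/1140951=934.88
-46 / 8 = -23 / 4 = -5.75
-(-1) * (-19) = -19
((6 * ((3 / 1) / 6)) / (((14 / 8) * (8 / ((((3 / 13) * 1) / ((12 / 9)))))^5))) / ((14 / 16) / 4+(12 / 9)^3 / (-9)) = -43046721 / 236419991994368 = -0.00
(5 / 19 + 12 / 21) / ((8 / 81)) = 8991 / 1064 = 8.45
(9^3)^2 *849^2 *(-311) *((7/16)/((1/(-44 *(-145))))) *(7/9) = -1034534752248735045/4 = -258633688062183761.25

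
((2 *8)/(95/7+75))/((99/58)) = 0.11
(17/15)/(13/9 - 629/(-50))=510/6311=0.08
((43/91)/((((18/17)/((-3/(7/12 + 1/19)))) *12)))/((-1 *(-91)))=-13889/7204470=-0.00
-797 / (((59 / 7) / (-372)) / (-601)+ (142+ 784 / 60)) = -6236540940 / 1213400063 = -5.14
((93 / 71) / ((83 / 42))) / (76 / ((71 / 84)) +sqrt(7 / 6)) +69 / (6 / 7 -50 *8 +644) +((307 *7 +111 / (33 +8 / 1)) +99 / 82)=219333112467582787 / 101863609976797 -39618 *sqrt(42) / 2899041181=2153.20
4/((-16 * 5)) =-1/20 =-0.05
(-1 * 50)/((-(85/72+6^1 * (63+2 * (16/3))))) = 3600/31909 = 0.11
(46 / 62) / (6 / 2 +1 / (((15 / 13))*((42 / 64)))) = 7245 / 42191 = 0.17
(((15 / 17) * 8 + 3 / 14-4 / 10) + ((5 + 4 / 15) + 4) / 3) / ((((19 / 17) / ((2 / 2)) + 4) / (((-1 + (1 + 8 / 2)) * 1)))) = 213386 / 27405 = 7.79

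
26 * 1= 26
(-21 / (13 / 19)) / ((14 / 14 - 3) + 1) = 399 / 13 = 30.69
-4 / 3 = -1.33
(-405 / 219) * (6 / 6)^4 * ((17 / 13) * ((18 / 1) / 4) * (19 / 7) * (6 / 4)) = -1177335 / 26572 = -44.31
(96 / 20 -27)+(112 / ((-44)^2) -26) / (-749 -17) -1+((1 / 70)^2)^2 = -25776850234657 / 1112695430000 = -23.17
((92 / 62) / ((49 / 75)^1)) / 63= 1150 / 31899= 0.04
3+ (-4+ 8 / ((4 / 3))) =5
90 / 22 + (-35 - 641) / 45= -5411 / 495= -10.93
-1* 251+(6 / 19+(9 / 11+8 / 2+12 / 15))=-256094 / 1045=-245.07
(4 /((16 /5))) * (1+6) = 35 /4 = 8.75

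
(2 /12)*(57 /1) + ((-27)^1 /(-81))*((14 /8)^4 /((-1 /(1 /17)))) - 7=30239 /13056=2.32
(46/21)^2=2116/441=4.80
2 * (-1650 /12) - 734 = -1009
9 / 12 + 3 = 15 / 4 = 3.75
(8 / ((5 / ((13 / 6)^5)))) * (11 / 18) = 46.69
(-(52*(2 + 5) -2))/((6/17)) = -3077/3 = -1025.67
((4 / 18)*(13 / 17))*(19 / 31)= 494 / 4743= 0.10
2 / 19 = 0.11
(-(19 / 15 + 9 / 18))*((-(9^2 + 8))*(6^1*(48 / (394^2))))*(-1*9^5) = -17224.92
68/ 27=2.52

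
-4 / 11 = -0.36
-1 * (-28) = 28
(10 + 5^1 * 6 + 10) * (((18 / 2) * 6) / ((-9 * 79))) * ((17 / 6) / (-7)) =850 / 553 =1.54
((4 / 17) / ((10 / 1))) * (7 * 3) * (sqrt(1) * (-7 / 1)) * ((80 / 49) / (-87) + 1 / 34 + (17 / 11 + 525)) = -839521037 / 460955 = -1821.26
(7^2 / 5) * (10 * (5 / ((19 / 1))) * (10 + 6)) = 7840 / 19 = 412.63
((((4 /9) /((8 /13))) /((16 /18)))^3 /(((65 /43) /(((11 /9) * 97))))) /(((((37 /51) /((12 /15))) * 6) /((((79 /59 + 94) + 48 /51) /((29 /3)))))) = 748785306841 /9723955200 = 77.00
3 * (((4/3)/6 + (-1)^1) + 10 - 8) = 11/3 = 3.67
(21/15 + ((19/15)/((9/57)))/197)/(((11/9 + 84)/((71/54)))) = 453406/20398365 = 0.02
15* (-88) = -1320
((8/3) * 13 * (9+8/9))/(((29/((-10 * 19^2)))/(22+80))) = -1136081440/261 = -4352802.45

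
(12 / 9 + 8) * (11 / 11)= 28 / 3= 9.33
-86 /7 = -12.29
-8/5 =-1.60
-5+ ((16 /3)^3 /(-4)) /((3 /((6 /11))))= -3533 /297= -11.90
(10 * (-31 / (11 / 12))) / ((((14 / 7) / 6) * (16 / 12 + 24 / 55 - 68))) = 20925 / 1366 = 15.32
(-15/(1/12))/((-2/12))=1080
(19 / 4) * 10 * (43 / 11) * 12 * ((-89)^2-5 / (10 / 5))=194082435 / 11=17643857.73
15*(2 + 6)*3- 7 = 353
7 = 7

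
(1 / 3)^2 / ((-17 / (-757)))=757 / 153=4.95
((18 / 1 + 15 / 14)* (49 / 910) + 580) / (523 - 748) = -151067 / 58500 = -2.58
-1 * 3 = -3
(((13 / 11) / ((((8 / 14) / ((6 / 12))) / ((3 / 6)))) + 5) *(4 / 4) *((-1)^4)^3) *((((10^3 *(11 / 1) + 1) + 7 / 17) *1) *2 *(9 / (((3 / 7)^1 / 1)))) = 476700798 / 187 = 2549202.13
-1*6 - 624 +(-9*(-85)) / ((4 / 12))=1665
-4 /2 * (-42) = 84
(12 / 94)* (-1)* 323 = -1938 / 47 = -41.23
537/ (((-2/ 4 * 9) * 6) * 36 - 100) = -537/ 1072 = -0.50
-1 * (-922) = 922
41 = 41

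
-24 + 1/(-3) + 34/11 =-701/33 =-21.24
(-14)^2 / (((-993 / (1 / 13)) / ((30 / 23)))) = -1960 / 98969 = -0.02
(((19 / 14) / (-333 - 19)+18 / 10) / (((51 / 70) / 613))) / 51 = 27129541 / 915552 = 29.63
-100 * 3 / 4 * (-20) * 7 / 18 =1750 / 3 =583.33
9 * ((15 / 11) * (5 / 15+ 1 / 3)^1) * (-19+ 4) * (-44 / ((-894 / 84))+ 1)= -1032750 / 1639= -630.11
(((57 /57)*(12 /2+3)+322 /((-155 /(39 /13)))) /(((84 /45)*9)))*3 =429 /868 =0.49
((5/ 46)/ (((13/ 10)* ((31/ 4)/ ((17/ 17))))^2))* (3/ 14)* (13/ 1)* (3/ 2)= 9000/ 2011373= 0.00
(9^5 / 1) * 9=531441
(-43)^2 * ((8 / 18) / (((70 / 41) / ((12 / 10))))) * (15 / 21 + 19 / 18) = 33810814 / 33075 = 1022.25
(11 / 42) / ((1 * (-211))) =-11 / 8862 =-0.00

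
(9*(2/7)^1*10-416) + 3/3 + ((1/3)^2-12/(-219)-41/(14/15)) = -3983179/9198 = -433.05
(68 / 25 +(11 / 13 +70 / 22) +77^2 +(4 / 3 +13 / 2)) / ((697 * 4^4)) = 127489819 / 3827366400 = 0.03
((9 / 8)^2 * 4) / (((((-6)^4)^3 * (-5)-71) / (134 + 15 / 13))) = -142317 / 2263853644208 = -0.00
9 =9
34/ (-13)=-34/ 13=-2.62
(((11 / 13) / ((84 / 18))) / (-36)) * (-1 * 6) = 11 / 364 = 0.03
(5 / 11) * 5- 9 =-74 / 11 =-6.73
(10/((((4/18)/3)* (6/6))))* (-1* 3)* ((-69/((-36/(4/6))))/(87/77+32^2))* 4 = -31878/15787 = -2.02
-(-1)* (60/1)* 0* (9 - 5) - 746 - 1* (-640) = -106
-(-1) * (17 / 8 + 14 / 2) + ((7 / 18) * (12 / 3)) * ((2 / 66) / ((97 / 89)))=2113025 / 230472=9.17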